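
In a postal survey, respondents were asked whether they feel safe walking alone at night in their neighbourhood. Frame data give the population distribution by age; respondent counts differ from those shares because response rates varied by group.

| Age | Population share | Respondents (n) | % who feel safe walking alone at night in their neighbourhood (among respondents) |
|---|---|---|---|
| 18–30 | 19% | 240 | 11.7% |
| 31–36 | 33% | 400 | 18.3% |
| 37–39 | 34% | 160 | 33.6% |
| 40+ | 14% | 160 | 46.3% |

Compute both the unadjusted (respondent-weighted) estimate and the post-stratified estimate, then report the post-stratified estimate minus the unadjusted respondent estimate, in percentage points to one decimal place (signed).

+2.3 percentage points

Naive respondent-only estimate (weights = respondent counts):
  (240/960)×11.7 + (400/960)×18.3 + (160/960)×33.6 + (160/960)×46.3 = 23.8667%
Reweighting by population age shares:
  0.19×11.7 + 0.33×18.3 + 0.34×33.6 + 0.14×46.3 = 26.168%
Difference = 26.168 − 23.8667 = 2.3013 pp.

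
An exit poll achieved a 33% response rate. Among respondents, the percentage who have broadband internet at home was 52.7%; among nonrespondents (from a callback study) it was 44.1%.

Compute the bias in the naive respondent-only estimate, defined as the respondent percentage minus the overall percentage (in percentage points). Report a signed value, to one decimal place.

+5.8 percentage points

Nonresponse fraction = 1 − 0.33 = 0.67.
Bias = (nonresponse fraction) × (respondent percentage − nonrespondent percentage)
     = 0.67 × (52.7 − 44.1) = 0.67 × 8.6 = 5.762.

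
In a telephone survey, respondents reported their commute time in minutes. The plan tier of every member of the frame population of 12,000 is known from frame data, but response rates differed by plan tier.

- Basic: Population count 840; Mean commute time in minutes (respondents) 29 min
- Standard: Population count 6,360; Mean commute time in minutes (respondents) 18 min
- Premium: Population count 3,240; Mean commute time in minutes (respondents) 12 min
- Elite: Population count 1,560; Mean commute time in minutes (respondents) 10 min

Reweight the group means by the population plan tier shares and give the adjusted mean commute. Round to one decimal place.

Post-stratification weights by population share, not respondent share:
  Basic: (840/12,000) × 29 = 2.03
  Standard: (6,360/12,000) × 18 = 9.54
  Premium: (3,240/12,000) × 12 = 3.24
  Elite: (1,560/12,000) × 10 = 1.3
Post-stratified estimate = 16.11 → 16.1.

16.1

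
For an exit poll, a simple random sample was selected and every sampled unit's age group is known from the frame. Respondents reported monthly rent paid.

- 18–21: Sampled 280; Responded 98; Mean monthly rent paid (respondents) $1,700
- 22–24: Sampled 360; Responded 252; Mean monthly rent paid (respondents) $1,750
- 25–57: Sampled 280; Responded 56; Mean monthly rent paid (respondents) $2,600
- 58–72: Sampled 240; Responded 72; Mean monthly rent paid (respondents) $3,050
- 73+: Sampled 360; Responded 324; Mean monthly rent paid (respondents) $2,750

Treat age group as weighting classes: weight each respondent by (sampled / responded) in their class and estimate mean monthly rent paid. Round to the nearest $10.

$2,340

Response rates by class: 18–21 98/280 = 35%, 22–24 252/360 = 70%, 25–57 56/280 = 20%, 58–72 72/240 = 30%, 73+ 324/360 = 90%.
Weighting each respondent by the inverse class response rate inflates each class back to its sampled size, so the class weight is n_sampled:
  18–21: 280 × 1700 = 476,000
  22–24: 360 × 1750 = 630,000
  25–57: 280 × 2600 = 728,000
  58–72: 240 × 3050 = 732,000
  73+: 360 × 2750 = 990,000
Adjusted estimate = 3,556,000 / 1,520 = 2339.47 → $2,340.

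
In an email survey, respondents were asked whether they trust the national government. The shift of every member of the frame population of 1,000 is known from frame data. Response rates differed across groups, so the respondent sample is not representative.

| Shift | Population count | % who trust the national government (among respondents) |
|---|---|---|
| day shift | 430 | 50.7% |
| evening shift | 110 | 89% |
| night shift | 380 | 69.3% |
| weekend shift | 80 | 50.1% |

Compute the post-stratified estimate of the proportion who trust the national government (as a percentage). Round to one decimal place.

61.9%

Each cell contributes population-share × respondent value:
  day shift: (430/1,000) × 50.7 = 21.801
  evening shift: (110/1,000) × 89 = 9.79
  night shift: (380/1,000) × 69.3 = 26.334
  weekend shift: (80/1,000) × 50.1 = 4.008
Post-stratified estimate = 61.933 → 61.9%.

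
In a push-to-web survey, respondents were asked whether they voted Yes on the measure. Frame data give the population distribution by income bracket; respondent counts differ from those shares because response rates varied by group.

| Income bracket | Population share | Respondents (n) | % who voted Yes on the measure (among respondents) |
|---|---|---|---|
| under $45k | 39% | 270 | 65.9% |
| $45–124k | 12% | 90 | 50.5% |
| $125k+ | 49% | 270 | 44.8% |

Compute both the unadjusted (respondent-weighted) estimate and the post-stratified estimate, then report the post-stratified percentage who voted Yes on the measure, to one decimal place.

53.7%

Without adjustment, the pooled respondent share is:
  (270/630)×65.9 + (90/630)×50.5 + (270/630)×44.8 = 54.6571%
Post-stratified estimate weights by population shares:
  0.39×65.9 + 0.12×50.5 + 0.49×44.8 = 53.713%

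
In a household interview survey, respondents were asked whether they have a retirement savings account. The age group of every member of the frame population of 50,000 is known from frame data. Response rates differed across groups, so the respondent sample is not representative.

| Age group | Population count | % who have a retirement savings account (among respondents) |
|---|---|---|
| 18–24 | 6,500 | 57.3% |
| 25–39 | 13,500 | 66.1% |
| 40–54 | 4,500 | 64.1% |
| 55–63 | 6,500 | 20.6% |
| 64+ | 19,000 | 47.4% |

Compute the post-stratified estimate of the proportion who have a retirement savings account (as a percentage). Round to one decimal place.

51.8%

Each cell contributes population-share × respondent value:
  18–24: (6,500/50,000) × 57.3 = 7.449
  25–39: (13,500/50,000) × 66.1 = 17.847
  40–54: (4,500/50,000) × 64.1 = 5.769
  55–63: (6,500/50,000) × 20.6 = 2.678
  64+: (19,000/50,000) × 47.4 = 18.012
Post-stratified estimate = 51.755 → 51.8%.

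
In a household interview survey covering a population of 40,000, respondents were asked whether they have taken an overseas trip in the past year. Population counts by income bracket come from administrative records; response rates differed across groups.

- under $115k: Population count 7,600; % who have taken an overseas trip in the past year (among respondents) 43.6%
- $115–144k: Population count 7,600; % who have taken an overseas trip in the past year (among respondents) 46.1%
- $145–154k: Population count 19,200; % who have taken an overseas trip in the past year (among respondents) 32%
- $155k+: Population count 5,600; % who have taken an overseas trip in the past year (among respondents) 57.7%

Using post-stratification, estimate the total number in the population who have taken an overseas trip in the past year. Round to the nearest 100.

16,200

Each cell contributes its population count × the respondent rate:
  under $115k: 7,600 × 43.6% = 3313.6
  $115–144k: 7,600 × 46.1% = 3503.6
  $145–154k: 19,200 × 32% = 6144
  $155k+: 5,600 × 57.7% = 3231.2
Estimated total = 16192.4 → 16,200.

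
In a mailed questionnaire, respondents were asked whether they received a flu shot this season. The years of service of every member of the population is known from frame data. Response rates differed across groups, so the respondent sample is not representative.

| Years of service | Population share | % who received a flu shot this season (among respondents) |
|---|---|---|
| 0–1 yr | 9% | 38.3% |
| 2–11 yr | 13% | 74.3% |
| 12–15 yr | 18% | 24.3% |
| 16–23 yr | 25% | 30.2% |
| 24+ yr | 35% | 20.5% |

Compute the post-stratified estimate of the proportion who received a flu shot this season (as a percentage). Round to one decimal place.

Weight each group's respondent value by its population share:
  0–1 yr: 0.09 × 38.3 = 3.447
  2–11 yr: 0.13 × 74.3 = 9.659
  12–15 yr: 0.18 × 24.3 = 4.374
  16–23 yr: 0.25 × 30.2 = 7.55
  24+ yr: 0.35 × 20.5 = 7.175
Post-stratified estimate = 32.205 → 32.2%.

32.2%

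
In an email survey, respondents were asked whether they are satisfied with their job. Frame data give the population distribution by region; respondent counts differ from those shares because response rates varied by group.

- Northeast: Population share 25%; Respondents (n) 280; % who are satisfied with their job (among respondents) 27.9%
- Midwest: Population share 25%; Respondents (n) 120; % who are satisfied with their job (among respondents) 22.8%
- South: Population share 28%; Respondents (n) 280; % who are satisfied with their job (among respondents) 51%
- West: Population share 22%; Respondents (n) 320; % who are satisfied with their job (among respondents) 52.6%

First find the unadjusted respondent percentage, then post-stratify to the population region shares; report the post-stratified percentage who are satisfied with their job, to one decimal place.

38.5%

Naive respondent-only estimate (weights = respondent counts):
  (280/1000)×27.9 + (120/1000)×22.8 + (280/1000)×51 + (320/1000)×52.6 = 41.66%
Reweighting by population region shares:
  0.25×27.9 + 0.25×22.8 + 0.28×51 + 0.22×52.6 = 38.527%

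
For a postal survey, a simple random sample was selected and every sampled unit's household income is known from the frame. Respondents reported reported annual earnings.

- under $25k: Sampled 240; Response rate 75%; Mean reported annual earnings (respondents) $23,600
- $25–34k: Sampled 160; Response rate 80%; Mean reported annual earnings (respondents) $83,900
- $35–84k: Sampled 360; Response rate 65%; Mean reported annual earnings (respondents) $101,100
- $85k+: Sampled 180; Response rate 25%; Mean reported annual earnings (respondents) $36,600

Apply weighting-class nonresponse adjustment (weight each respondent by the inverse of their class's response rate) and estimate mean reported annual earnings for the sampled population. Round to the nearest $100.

$66,000

With weight = n_sampled/n_responded per class, the weighted class total is n_sampled:
  under $25k: 240 × 23,600 = 5,664,000
  $25–34k: 160 × 83,900 = 13,424,000
  $35–84k: 360 × 101,100 = 36,396,000
  $85k+: 180 × 36,600 = 6,588,000
Adjusted estimate = 62,072,000 / 940 = 66034 → $66,000.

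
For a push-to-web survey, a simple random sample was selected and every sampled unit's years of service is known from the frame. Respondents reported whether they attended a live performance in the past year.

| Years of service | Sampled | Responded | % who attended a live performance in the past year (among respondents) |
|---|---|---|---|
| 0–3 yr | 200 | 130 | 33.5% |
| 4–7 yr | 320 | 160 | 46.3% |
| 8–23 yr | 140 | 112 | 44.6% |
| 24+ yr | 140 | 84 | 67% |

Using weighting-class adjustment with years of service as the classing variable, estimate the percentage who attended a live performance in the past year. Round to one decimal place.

46.4%

Response rates by class: 0–3 yr 130/200 = 65%, 4–7 yr 160/320 = 50%, 8–23 yr 112/140 = 80%, 24+ yr 84/140 = 60%.
Inverse-response-rate weighting restores each class to its sampled count, so class totals weight by n_sampled:
  0–3 yr: 200 × 33.5 = 6700
  4–7 yr: 320 × 46.3 = 14,816
  8–23 yr: 140 × 44.6 = 6244
  24+ yr: 140 × 67 = 9380
Adjusted estimate = 37,140 / 800 = 46.425 → 46.4%.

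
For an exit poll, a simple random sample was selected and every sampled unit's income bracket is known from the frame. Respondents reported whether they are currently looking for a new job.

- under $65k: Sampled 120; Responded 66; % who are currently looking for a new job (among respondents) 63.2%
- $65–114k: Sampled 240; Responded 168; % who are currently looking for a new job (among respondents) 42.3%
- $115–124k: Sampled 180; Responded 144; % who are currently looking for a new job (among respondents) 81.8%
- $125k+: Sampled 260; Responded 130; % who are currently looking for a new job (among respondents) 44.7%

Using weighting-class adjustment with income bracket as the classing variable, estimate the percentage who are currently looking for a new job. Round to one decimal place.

55.1%

Response rates by class: under $65k 66/120 = 55%, $65–114k 168/240 = 70%, $115–124k 144/180 = 80%, $125k+ 130/260 = 50%.
Weighting each respondent by the inverse class response rate inflates each class back to its sampled size, so the class weight is n_sampled:
  under $65k: 120 × 63.2 = 7584
  $65–114k: 240 × 42.3 = 10,152
  $115–124k: 180 × 81.8 = 14,724
  $125k+: 260 × 44.7 = 11,622
Adjusted estimate = 44,082 / 800 = 55.1025 → 55.1%.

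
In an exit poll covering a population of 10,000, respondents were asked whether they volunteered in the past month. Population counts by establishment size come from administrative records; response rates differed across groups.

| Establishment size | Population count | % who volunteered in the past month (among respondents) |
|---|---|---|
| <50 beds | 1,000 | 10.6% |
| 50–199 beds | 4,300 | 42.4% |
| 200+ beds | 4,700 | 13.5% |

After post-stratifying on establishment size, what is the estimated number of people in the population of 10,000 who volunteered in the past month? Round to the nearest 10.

2,560

Each cell contributes its population count × the respondent rate:
  <50 beds: 1,000 × 10.6% = 106
  50–199 beds: 4,300 × 42.4% = 1823.2
  200+ beds: 4,700 × 13.5% = 634.5
Estimated total = 2563.7 → 2,560.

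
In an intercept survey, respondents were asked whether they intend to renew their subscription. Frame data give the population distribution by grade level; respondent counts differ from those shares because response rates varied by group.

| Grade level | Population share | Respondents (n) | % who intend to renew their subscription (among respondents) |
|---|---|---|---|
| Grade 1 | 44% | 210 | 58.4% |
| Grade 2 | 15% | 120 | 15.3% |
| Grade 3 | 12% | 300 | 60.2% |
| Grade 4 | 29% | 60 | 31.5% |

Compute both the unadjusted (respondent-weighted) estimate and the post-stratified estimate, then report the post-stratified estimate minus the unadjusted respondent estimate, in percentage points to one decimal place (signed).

Without adjustment, the pooled respondent share is:
  (210/690)×58.4 + (120/690)×15.3 + (300/690)×60.2 + (60/690)×31.5 = 49.3478%
Post-stratifying to population shares instead:
  0.44×58.4 + 0.15×15.3 + 0.12×60.2 + 0.29×31.5 = 44.35%
Difference = 44.35 − 49.3478 = -4.9978 pp.

-5.0 percentage points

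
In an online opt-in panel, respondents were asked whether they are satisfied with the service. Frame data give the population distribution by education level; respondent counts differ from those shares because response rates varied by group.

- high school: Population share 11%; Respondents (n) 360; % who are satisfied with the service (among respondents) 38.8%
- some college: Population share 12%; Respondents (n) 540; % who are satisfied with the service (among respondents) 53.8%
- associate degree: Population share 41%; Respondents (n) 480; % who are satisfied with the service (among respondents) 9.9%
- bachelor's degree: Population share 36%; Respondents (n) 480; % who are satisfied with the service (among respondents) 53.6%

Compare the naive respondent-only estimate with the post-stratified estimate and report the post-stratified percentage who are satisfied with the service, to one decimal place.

34.1%

Naive respondent-only estimate (weights = respondent counts):
  (360/1860)×38.8 + (540/1860)×53.8 + (480/1860)×9.9 + (480/1860)×53.6 = 39.5161%
Reweighting by population education level shares:
  0.11×38.8 + 0.12×53.8 + 0.41×9.9 + 0.36×53.6 = 34.079%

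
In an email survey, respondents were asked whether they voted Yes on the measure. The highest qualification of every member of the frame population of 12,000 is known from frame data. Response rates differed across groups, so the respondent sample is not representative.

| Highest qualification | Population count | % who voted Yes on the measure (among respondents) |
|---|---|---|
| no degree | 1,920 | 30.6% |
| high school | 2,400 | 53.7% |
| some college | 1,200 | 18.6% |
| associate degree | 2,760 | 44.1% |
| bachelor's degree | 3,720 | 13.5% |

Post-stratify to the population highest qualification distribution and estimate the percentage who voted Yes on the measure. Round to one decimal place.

31.8%

Each cell contributes population-share × respondent value:
  no degree: (1,920/12,000) × 30.6 = 4.896
  high school: (2,400/12,000) × 53.7 = 10.74
  some college: (1,200/12,000) × 18.6 = 1.86
  associate degree: (2,760/12,000) × 44.1 = 10.143
  bachelor's degree: (3,720/12,000) × 13.5 = 4.185
Post-stratified estimate = 31.824 → 31.8%.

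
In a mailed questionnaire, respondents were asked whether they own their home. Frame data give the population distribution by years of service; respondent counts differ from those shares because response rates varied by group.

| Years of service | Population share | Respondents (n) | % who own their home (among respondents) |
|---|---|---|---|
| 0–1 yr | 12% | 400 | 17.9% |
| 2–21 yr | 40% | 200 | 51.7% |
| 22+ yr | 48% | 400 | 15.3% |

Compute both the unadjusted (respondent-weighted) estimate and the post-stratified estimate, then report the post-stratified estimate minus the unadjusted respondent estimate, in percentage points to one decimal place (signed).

Without adjustment, the pooled respondent share is:
  (400/1000)×17.9 + (200/1000)×51.7 + (400/1000)×15.3 = 23.62%
Post-stratified estimate weights by population shares:
  0.12×17.9 + 0.4×51.7 + 0.48×15.3 = 30.172%
Difference = 30.172 − 23.62 = 6.552 pp.

+6.6 percentage points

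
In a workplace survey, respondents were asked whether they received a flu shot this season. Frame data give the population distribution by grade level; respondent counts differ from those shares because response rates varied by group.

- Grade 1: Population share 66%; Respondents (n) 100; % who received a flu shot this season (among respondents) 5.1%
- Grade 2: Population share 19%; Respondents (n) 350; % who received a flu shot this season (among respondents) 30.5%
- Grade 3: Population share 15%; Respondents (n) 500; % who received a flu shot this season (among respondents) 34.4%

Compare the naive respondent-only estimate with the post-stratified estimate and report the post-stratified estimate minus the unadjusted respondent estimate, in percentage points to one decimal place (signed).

-15.6 percentage points

Naive respondent-only estimate (weights = respondent counts):
  (100/950)×5.1 + (350/950)×30.5 + (500/950)×34.4 = 29.8789%
Reweighting by population grade level shares:
  0.66×5.1 + 0.19×30.5 + 0.15×34.4 = 14.321%
Difference = 14.321 − 29.8789 = -15.5579 pp.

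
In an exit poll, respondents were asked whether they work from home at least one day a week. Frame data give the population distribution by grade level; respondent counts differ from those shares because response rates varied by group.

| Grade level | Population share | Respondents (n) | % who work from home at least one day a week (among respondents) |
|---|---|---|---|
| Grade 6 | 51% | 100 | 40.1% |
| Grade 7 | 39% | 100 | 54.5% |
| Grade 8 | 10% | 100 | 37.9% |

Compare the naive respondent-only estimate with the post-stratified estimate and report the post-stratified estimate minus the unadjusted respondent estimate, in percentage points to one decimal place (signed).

Naive respondent-only estimate (weights = respondent counts):
  (100/300)×40.1 + (100/300)×54.5 + (100/300)×37.9 = 44.1667%
Reweighting by population grade level shares:
  0.51×40.1 + 0.39×54.5 + 0.1×37.9 = 45.496%
Difference = 45.496 − 44.1667 = 1.3293 pp.

+1.3 percentage points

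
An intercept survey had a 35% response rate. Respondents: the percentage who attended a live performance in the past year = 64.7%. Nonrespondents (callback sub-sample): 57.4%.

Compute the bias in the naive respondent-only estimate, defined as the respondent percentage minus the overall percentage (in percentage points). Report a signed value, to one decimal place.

+4.7 percentage points

Nonresponse fraction = 1 − 0.35 = 0.65.
Bias = (nonresponse fraction) × (respondent percentage − nonrespondent percentage)
     = 0.65 × (64.7 − 57.4) = 0.65 × 7.3 = 4.745.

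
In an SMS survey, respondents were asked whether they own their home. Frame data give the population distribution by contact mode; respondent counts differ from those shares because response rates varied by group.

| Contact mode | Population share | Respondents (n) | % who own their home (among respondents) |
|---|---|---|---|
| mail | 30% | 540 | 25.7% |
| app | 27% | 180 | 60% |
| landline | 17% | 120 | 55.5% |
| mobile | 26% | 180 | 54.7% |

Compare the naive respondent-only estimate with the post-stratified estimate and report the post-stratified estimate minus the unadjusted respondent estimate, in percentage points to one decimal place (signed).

+7.2 percentage points

Without adjustment, the pooled respondent share is:
  (540/1020)×25.7 + (180/1020)×60 + (120/1020)×55.5 + (180/1020)×54.7 = 40.3765%
Post-stratified estimate weights by population shares:
  0.3×25.7 + 0.27×60 + 0.17×55.5 + 0.26×54.7 = 47.567%
Difference = 47.567 − 40.3765 = 7.1905 pp.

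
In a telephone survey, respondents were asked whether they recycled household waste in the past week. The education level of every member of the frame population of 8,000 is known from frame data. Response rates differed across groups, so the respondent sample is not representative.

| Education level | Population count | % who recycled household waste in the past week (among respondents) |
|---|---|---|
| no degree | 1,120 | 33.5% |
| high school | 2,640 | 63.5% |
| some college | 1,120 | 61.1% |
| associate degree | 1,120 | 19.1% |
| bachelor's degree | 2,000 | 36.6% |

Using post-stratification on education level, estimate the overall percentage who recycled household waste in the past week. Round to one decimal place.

46.0%

Each cell contributes population-share × respondent value:
  no degree: (1,120/8,000) × 33.5 = 4.69
  high school: (2,640/8,000) × 63.5 = 20.955
  some college: (1,120/8,000) × 61.1 = 8.554
  associate degree: (1,120/8,000) × 19.1 = 2.674
  bachelor's degree: (2,000/8,000) × 36.6 = 9.15
Post-stratified estimate = 46.023 → 46.0%.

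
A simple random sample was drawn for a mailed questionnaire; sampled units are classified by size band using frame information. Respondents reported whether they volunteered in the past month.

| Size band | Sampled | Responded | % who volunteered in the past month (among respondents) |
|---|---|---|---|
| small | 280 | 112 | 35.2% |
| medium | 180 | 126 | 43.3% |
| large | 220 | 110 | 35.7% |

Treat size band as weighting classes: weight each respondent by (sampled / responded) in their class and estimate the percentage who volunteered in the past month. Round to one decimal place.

37.5%

Class response rates: small 112/280 = 40%, medium 126/180 = 70%, large 110/220 = 50%.
Weighting each respondent by the inverse class response rate inflates each class back to its sampled size, so the class weight is n_sampled:
  small: 280 × 35.2 = 9856
  medium: 180 × 43.3 = 7794
  large: 220 × 35.7 = 7854
Adjusted estimate = 25,504 / 680 = 37.5059 → 37.5%.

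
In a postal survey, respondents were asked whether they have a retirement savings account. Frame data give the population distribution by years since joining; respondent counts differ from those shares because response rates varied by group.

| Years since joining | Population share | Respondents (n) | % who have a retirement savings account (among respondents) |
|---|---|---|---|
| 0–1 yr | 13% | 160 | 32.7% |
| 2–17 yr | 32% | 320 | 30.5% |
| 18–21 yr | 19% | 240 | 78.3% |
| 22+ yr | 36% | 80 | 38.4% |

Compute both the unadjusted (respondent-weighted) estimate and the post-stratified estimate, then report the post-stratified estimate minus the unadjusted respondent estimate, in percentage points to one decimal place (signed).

Without adjustment, the pooled respondent share is:
  (160/800)×32.7 + (320/800)×30.5 + (240/800)×78.3 + (80/800)×38.4 = 46.07%
Reweighting by population years since joining shares:
  0.13×32.7 + 0.32×30.5 + 0.19×78.3 + 0.36×38.4 = 42.712%
Difference = 42.712 − 46.07 = -3.358 pp.

-3.4 percentage points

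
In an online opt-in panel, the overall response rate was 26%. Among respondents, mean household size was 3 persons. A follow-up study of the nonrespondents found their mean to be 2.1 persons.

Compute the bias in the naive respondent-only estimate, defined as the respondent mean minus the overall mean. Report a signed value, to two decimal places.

+0.67

Nonresponse fraction = 1 − 0.26 = 0.74.
Bias = (nonresponse fraction) × (respondent mean − nonrespondent mean)
     = 0.74 × (3 − 2.1) = 0.74 × 0.9 = 0.666.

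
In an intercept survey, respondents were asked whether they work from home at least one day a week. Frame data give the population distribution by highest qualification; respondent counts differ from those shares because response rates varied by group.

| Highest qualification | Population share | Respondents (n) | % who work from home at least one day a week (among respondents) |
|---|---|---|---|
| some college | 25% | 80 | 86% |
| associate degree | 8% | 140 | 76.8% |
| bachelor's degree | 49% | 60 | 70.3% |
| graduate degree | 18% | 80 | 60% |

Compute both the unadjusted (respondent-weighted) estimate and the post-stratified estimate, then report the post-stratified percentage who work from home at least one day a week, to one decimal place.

72.9%

Naive respondent-only estimate (weights = respondent counts):
  (80/360)×86 + (140/360)×76.8 + (60/360)×70.3 + (80/360)×60 = 74.0278%
Post-stratifying to population shares instead:
  0.25×86 + 0.08×76.8 + 0.49×70.3 + 0.18×60 = 72.891%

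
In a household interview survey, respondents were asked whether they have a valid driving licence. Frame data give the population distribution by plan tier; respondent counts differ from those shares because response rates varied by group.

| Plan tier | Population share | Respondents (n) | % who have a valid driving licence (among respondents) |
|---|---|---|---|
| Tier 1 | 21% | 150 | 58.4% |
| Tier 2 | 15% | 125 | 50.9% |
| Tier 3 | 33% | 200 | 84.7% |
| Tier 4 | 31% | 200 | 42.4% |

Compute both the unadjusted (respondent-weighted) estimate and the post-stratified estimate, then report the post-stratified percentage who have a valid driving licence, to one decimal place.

Without adjustment, the pooled respondent share is:
  (150/675)×58.4 + (125/675)×50.9 + (200/675)×84.7 + (200/675)×42.4 = 60.063%
Post-stratified estimate weights by population shares:
  0.21×58.4 + 0.15×50.9 + 0.33×84.7 + 0.31×42.4 = 60.994%

61.0%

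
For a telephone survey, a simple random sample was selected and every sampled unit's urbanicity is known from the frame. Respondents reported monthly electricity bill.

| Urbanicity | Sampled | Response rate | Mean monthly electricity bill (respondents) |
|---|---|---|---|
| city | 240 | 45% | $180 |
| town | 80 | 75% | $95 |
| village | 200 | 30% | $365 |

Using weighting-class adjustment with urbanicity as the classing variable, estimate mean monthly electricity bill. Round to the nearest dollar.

$238

Inverse-response-rate weighting restores each class to its sampled count, so class totals weight by n_sampled:
  city: 240 × 180 = 43,200
  town: 80 × 95 = 7600
  village: 200 × 365 = 73,000
Adjusted estimate = 123,800 / 520 = 238.077 → $238.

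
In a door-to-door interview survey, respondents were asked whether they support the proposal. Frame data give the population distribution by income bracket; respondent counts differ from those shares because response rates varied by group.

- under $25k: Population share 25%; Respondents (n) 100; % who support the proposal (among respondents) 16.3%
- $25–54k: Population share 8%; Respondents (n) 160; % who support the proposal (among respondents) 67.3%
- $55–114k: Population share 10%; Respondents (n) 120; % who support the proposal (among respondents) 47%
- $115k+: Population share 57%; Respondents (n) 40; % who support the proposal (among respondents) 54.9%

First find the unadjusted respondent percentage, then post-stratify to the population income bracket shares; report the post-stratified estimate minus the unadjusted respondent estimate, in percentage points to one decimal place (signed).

Without adjustment, the pooled respondent share is:
  (100/420)×16.3 + (160/420)×67.3 + (120/420)×47 + (40/420)×54.9 = 48.1762%
Reweighting by population income bracket shares:
  0.25×16.3 + 0.08×67.3 + 0.1×47 + 0.57×54.9 = 45.452%
Difference = 45.452 − 48.1762 = -2.7242 pp.

-2.7 percentage points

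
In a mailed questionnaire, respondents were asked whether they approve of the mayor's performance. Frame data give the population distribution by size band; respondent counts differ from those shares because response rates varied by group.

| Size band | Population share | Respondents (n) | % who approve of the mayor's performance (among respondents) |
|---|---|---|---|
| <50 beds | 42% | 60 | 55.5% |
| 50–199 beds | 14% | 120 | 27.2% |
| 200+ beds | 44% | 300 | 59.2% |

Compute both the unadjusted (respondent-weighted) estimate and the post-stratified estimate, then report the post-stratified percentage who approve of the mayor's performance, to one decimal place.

53.2%

Without adjustment, the pooled respondent share is:
  (60/480)×55.5 + (120/480)×27.2 + (300/480)×59.2 = 50.7375%
Reweighting by population size band shares:
  0.42×55.5 + 0.14×27.2 + 0.44×59.2 = 53.166%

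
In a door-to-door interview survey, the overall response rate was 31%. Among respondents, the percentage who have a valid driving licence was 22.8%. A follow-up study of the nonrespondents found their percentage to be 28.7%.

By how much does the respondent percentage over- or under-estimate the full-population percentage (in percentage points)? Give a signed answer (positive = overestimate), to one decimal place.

Nonresponse fraction = 1 − 0.31 = 0.69.
Bias = (nonresponse fraction) × (respondent percentage − nonrespondent percentage)
     = 0.69 × (22.8 − 28.7) = 0.69 × -5.9 = -4.071.

-4.1 percentage points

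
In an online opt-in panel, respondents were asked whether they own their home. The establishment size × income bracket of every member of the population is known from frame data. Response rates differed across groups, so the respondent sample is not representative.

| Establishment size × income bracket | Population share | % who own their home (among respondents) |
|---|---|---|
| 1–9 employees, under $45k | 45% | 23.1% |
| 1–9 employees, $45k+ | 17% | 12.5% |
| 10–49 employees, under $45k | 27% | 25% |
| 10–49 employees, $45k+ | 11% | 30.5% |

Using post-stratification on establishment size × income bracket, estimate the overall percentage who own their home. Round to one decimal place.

22.6%

Weight each group's respondent value by its population share:
  1–9 employees, under $45k: 0.45 × 23.1 = 10.395
  1–9 employees, $45k+: 0.17 × 12.5 = 2.125
  10–49 employees, under $45k: 0.27 × 25 = 6.75
  10–49 employees, $45k+: 0.11 × 30.5 = 3.355
Post-stratified estimate = 22.625 → 22.6%.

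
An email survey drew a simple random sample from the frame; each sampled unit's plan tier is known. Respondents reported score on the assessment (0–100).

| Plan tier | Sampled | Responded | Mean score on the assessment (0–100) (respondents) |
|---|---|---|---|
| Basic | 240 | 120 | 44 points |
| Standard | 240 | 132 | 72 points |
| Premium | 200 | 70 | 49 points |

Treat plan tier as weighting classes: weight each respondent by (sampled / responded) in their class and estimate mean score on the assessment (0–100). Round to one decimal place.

Class response rates: Basic 120/240 = 50%, Standard 132/240 = 55%, Premium 70/200 = 35%.
With weight = n_sampled/n_responded per class, the weighted class total is n_sampled:
  Basic: 240 × 44 = 10,560
  Standard: 240 × 72 = 17,280
  Premium: 200 × 49 = 9800
Adjusted estimate = 37,640 / 680 = 55.3529 → 55.4.

55.4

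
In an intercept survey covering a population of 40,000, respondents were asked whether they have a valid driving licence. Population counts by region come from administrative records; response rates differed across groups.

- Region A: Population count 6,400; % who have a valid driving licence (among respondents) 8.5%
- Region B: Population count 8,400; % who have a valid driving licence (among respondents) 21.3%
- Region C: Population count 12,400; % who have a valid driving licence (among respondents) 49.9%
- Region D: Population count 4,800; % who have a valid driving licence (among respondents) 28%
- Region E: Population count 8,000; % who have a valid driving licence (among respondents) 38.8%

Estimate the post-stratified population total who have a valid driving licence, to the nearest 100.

Estimated count per cell = population count × respondent percentage:
  Region A: 6,400 × 8.5% = 544
  Region B: 8,400 × 21.3% = 1789.2
  Region C: 12,400 × 49.9% = 6187.6
  Region D: 4,800 × 28% = 1344
  Region E: 8,000 × 38.8% = 3104
Estimated total = 12968.8 → 13,000.

13,000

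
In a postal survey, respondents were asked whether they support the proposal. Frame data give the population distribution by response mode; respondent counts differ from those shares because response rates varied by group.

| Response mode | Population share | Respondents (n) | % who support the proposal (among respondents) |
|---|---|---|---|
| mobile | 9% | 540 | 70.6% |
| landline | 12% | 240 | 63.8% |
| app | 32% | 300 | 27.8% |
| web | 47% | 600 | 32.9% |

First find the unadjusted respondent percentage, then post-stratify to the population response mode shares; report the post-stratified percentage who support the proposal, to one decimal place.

Unadjusted (pooled respondent) estimate weights by respondent counts:
  (540/1680)×70.6 + (240/1680)×63.8 + (300/1680)×27.8 + (600/1680)×32.9 = 48.5214%
Post-stratified estimate weights by population shares:
  0.09×70.6 + 0.12×63.8 + 0.32×27.8 + 0.47×32.9 = 38.369%

38.4%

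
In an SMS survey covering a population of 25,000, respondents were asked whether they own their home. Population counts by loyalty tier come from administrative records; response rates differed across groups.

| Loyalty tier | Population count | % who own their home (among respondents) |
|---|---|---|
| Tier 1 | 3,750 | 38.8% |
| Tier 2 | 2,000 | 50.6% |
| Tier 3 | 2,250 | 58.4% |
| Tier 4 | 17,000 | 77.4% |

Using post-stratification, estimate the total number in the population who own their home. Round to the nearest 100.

16,900

Each cell contributes its population count × the respondent rate:
  Tier 1: 3,750 × 38.8% = 1455
  Tier 2: 2,000 × 50.6% = 1012
  Tier 3: 2,250 × 58.4% = 1314
  Tier 4: 17,000 × 77.4% = 13,158
Estimated total = 16,939 → 16,900.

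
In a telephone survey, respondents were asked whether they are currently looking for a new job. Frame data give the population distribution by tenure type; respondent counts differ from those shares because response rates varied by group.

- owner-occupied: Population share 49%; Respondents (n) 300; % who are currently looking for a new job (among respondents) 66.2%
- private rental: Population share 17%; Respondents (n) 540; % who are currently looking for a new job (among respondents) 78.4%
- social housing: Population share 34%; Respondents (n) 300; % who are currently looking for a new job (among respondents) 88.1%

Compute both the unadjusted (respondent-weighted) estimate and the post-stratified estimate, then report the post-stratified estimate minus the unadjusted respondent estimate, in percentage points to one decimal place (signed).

Without adjustment, the pooled respondent share is:
  (300/1140)×66.2 + (540/1140)×78.4 + (300/1140)×88.1 = 77.7421%
Post-stratifying to population shares instead:
  0.49×66.2 + 0.17×78.4 + 0.34×88.1 = 75.72%
Difference = 75.72 − 77.7421 = -2.0221 pp.

-2.0 percentage points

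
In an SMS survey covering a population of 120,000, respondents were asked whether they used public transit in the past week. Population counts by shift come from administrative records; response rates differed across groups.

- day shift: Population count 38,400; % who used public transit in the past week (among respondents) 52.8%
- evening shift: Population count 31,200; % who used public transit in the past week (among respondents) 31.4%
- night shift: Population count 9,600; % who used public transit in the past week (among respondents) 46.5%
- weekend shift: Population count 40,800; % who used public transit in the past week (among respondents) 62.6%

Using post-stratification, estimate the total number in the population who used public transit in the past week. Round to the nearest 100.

Each cell contributes its population count × the respondent rate:
  day shift: 38,400 × 52.8% = 20275.2
  evening shift: 31,200 × 31.4% = 9796.8
  night shift: 9,600 × 46.5% = 4464
  weekend shift: 40,800 × 62.6% = 25540.8
Estimated total = 60076.8 → 60,100.

60,100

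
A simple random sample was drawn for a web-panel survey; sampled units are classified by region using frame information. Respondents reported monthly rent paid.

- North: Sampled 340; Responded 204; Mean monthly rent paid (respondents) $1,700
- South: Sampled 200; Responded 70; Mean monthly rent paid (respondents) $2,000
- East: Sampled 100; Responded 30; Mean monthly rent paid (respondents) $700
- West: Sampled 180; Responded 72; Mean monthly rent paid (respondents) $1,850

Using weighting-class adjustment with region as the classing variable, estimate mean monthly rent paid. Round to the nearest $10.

$1,680

Response rates by class: North 204/340 = 60%, South 70/200 = 35%, East 30/100 = 30%, West 72/180 = 40%.
Each respondent's weight = sampled/responded in their class; summing within a class gives n_sampled, so:
  North: 340 × 1700 = 578,000
  South: 200 × 2000 = 400,000
  East: 100 × 700 = 70,000
  West: 180 × 1850 = 333,000
Adjusted estimate = 1,381,000 / 820 = 1684.15 → $1,680.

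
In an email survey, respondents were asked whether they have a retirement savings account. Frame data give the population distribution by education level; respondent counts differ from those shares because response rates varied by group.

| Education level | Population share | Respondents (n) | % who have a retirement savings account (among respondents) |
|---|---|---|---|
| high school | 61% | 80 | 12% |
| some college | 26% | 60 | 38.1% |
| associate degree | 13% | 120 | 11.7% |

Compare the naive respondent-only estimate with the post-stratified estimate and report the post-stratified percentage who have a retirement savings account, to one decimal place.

18.7%

Without adjustment, the pooled respondent share is:
  (80/260)×12 + (60/260)×38.1 + (120/260)×11.7 = 17.8846%
Post-stratifying to population shares instead:
  0.61×12 + 0.26×38.1 + 0.13×11.7 = 18.747%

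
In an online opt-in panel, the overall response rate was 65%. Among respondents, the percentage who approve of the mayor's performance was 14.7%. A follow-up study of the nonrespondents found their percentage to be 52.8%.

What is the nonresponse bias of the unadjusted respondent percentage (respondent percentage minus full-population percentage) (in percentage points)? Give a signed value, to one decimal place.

-13.3 percentage points

Nonresponse fraction = 1 − 0.65 = 0.35.
Bias = (nonresponse fraction) × (respondent percentage − nonrespondent percentage)
     = 0.35 × (14.7 − 52.8) = 0.35 × -38.1 = -13.335.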